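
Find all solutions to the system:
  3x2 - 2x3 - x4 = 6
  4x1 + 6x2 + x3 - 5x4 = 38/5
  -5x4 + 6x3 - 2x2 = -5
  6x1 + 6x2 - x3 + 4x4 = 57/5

Row-reduce the augmented matrix:
Swap R1 and R2.
R1 ← R1 / (4).
R4 ← R4 − 6·R1.
R2 ← R2 / (3).
R1 ← R1 − 3/2·R2.
R3 ← R3 + 2·R2.
R4 ← R4 + 3·R2.
R3 ← R3 / (14/3).
R1 ← R1 − 5/4·R3.
R2 ← R2 + 2/3·R3.
R4 ← R4 + 9/2·R3.
R4 ← R4 / (141/28).
R1 ← R1 − 43/56·R4.
R2 ← R2 + 8/7·R4.
R3 ← R3 + 17/14·R4.
Reading off the reduced rows gives x1 = -8/5, x2 = 3, x3 = 1, x4 = 1.

x1 = -8/5, x2 = 3, x3 = 1, x4 = 1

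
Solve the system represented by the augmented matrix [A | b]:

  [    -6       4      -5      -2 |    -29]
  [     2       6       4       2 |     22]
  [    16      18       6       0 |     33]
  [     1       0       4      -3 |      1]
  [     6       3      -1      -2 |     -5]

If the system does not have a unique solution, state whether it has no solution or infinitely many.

Row-reduce:
R1 ← R1 / (-6).
R2 ← R2 − 2·R1.
R3 ← R3 − 16·R1.
R4 ← R4 − 1·R1.
R5 ← R5 − 6·R1.
R2 ← R2 / (22/3).
R1 ← R1 + 2/3·R2.
R3 ← R3 − 86/3·R2.
R4 ← R4 − 2/3·R2.
R5 ← R5 − 7·R2.
R3 ← R3 / (-181/11).
R1 ← R1 − 23/22·R3.
R2 ← R2 − 7/22·R3.
R4 ← R4 − 65/22·R3.
R5 ← R5 + 181/22·R3.
R4 ← R4 / (-968/181).
R1 ← R1 + 39/181·R4.
R2 ← R2 + 4/181·R4.
R3 ← R3 − 116/181·R4.
Row 5 reduces to 0 = 1/2, a contradiction. The system is inconsistent.

no solution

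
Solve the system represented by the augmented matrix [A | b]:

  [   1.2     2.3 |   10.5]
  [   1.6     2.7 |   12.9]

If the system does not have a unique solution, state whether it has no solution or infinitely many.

x_1 = 3, x_2 = 3

Row-reduce the augmented matrix:
R1 ← R1 / (6/5).
R2 ← R2 − 8/5·R1.
R2 ← R2 / (-11/30).
R1 ← R1 − 23/12·R2.
Reading off the reduced rows gives x_1 = 3, x_2 = 3.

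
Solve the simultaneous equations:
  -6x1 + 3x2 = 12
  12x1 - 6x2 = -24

infinitely many solutions

Row-reduce:
R1 ← R1 / (-6).
R2 ← R2 − 12·R1.
Rank is 1 with 2 unknowns, leaving x2 free.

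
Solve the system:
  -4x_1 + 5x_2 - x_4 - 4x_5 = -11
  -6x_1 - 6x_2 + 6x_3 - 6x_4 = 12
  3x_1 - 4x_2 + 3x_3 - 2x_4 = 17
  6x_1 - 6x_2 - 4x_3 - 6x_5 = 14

infinitely many solutions

Row-reduce:
R1 ← R1 / (-4).
R2 ← R2 + 6·R1.
R3 ← R3 − 3·R1.
R4 ← R4 − 6·R1.
R2 ← R2 / (-27/2).
R1 ← R1 + 5/4·R2.
R3 ← R3 + 1/4·R2.
R4 ← R4 − 3/2·R2.
R3 ← R3 / (26/9).
R1 ← R1 + 5/9·R3.
R2 ← R2 + 4/9·R3.
R4 ← R4 + 10/3·R3.
R4 ← R4 / (-66/13).
R1 ← R1 − 2/13·R4.
R2 ← R2 + 1/13·R4.
R3 ← R3 + 12/13·R4.
Rank is 4 with 5 unknowns, leaving x_5 free.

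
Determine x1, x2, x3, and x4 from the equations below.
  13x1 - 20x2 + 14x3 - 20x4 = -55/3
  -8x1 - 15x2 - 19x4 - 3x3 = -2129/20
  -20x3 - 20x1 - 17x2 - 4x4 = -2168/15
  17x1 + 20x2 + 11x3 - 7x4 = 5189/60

x1 = 5/2, x2 = 5/3, x3 = 11/4, x4 = 14/5

Row-reduce the augmented matrix:
R1 ← R1 / (13).
R2 ← R2 + 8·R1.
R3 ← R3 + 20·R1.
R4 ← R4 − 17·R1.
R2 ← R2 / (-355/13).
R1 ← R1 + 20/13·R2.
R3 ← R3 + 621/13·R2.
R4 ← R4 − 600/13·R2.
R3 ← R3 / (-2941/355).
R1 ← R1 − 54/71·R3.
R2 ← R2 + 73/355·R3.
R4 ← R4 − 155/71·R3.
R4 ← R4 / (-83792/2941).
R1 ← R1 − 6062/2941·R4.
R2 ← R2 − 1912/2941·R4.
R3 ← R3 + 7099/2941·R4.
Reading off the reduced rows gives x1 = 5/2, x2 = 5/3, x3 = 11/4, x4 = 14/5.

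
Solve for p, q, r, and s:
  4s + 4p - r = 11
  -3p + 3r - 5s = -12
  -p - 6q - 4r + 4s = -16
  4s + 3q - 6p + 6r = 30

p = 0, q = 4, r = 1, s = 3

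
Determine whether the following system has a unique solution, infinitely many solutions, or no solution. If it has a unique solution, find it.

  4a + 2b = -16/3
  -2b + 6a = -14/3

Row-reduce the augmented matrix:
R1 ← R1 / (4).
R2 ← R2 − 6·R1.
R2 ← R2 / (-5).
R1 ← R1 − 1/2·R2.
Reading off the reduced rows gives a = -1, b = -2/3.

a = -1, b = -2/3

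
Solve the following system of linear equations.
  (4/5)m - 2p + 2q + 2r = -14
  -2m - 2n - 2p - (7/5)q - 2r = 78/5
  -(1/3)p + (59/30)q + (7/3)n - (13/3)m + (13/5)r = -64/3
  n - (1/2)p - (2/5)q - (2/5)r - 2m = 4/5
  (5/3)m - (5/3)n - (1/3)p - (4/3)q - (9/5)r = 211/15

Row-reduce:
R1 ← R1 / (4/5).
R2 ← R2 + 2·R1.
R3 ← R3 + 13/3·R1.
R4 ← R4 + 2·R1.
R5 ← R5 − 5/3·R1.
R2 ← R2 / (-2).
R3 ← R3 − 7/3·R2.
R4 ← R4 − 1·R2.
R5 ← R5 + 5/3·R2.
R3 ← R3 / (-58/3).
R1 ← R1 + 5/2·R3.
R2 ← R2 − 7/2·R3.
R4 ← R4 + 9·R3.
R5 ← R5 − 29/3·R3.
R4 ← R4 / (-439/290).
R1 ← R1 − 35/116·R4.
R2 ← R2 − 741/580·R4.
R3 ← R3 + 51/58·R4.
Row 5 reduces to 0 = -1/2, a contradiction. The system is inconsistent.

no solution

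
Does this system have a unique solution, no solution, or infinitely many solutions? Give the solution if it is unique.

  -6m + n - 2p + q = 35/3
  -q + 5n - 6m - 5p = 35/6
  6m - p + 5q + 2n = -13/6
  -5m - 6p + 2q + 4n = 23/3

Row-reduce the augmented matrix:
R1 ← R1 / (-6).
R2 ← R2 + 6·R1.
R3 ← R3 − 6·R1.
R4 ← R4 + 5·R1.
R2 ← R2 / (4).
R1 ← R1 + 1/6·R2.
R3 ← R3 − 3·R2.
R4 ← R4 − 19/6·R2.
R3 ← R3 / (-3/4).
R1 ← R1 − 5/24·R3.
R2 ← R2 + 3/4·R3.
R4 ← R4 + 47/24·R3.
R4 ← R4 / (-101/6).
R1 ← R1 − 11/6·R4.
R2 ← R2 + 8·R4.
R3 ← R3 + 10·R4.
Reading off the reduced rows gives m = -2, n = 2/3, p = 3/2, q = 2.

m = -2, n = 2/3, p = 3/2, q = 2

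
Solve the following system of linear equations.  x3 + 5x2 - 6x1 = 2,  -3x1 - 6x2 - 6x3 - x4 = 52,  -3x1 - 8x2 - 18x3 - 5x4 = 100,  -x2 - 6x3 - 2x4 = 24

infinitely many solutions

Row-reduce:
R1 ← R1 / (-6).
R2 ← R2 + 3·R1.
R3 ← R3 + 3·R1.
R2 ← R2 / (-17/2).
R1 ← R1 + 5/6·R2.
R3 ← R3 + 21/2·R2.
R4 ← R4 + 1·R2.
R3 ← R3 / (-178/17).
R1 ← R1 − 8/17·R3.
R2 ← R2 − 13/17·R3.
R4 ← R4 + 89/17·R3.
Rank is 3 with 4 unknowns, leaving x4 free.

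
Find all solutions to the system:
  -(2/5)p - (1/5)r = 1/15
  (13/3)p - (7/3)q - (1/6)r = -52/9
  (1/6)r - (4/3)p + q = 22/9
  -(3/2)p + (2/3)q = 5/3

p = 0, q = 5/2, r = -1/3

Row-reduce the augmented matrix:
R1 ← R1 / (-2/5).
R2 ← R2 − 13/3·R1.
R3 ← R3 + 4/3·R1.
R4 ← R4 + 3/2·R1.
R2 ← R2 / (-7/3).
R3 ← R3 − 1·R2.
R4 ← R4 − 2/3·R2.
R3 ← R3 / (-1/6).
R1 ← R1 − 1/2·R3.
R2 ← R2 − 1·R3.
R4 ← R4 − 1/12·R3.
R4 reduces to 0 = 0, so the extra equation is consistent.
Reading off the reduced rows gives p = 0, q = 5/2, r = -1/3.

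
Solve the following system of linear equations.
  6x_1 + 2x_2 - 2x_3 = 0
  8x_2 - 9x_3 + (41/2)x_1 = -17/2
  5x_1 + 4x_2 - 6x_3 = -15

no solution

Row-reduce:
R1 ← R1 / (6).
R2 ← R2 − 41/2·R1.
R3 ← R3 − 5·R1.
R2 ← R2 / (7/6).
R1 ← R1 − 1/3·R2.
R3 ← R3 − 7/3·R2.
Row 3 reduces to 0 = 2, a contradiction. The system is inconsistent.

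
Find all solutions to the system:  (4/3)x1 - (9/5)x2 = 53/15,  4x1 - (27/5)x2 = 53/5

Row-reduce:
R1 ← R1 / (4/3).
R2 ← R2 − 4·R1.
Rank is 1 with 2 unknowns, leaving x2 free.

infinitely many solutions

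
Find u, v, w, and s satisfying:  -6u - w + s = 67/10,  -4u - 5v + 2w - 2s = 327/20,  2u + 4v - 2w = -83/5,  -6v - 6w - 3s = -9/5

Row-reduce the augmented matrix:
R1 ← R1 / (-6).
R2 ← R2 + 4·R1.
R3 ← R3 − 2·R1.
R2 ← R2 / (-5).
R3 ← R3 − 4·R2.
R4 ← R4 + 6·R2.
R3 ← R3 / (-1/5).
R1 ← R1 − 1/6·R3.
R2 ← R2 + 8/15·R3.
R4 ← R4 + 46/5·R3.
R4 ← R4 / (83).
R1 ← R1 + 5/3·R4.
R2 ← R2 − 16/3·R4.
R3 ← R3 − 9·R4.
Reading off the reduced rows gives u = -1, v = -11/4, w = 9/5, s = 5/2.

u = -1, v = -11/4, w = 9/5, s = 5/2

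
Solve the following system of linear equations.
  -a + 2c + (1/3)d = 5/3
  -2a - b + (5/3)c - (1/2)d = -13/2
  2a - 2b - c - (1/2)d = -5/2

Row-reduce:
R1 ← R1 / (-1).
R2 ← R2 + 2·R1.
R3 ← R3 − 2·R1.
R2 ← R2 / (-1).
R3 ← R3 + 2·R2.
R3 ← R3 / (23/3).
R1 ← R1 + 2·R3.
R2 ← R2 − 7/3·R3.
Rank is 3 with 4 unknowns, leaving d free.

infinitely many solutions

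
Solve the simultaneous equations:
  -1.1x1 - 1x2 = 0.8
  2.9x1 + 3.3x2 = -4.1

Row-reduce the augmented matrix:
R1 ← R1 / (-11/10).
R2 ← R2 − 29/10·R1.
R2 ← R2 / (73/110).
R1 ← R1 − 10/11·R2.
Reading off the reduced rows gives x1 = 2, x2 = -3.

x1 = 2, x2 = -3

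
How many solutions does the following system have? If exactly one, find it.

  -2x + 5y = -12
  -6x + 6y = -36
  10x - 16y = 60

Row-reduce the augmented matrix:
R1 ← R1 / (-2).
R2 ← R2 + 6·R1.
R3 ← R3 − 10·R1.
R2 ← R2 / (-9).
R1 ← R1 + 5/2·R2.
R3 ← R3 − 9·R2.
R3 reduces to 0 = 0, so the extra equation is consistent.
Reading off the reduced rows gives x = 6, y = 0.

x = 6, y = 0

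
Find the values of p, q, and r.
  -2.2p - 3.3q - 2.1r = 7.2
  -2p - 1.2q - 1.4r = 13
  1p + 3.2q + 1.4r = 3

Row-reduce the augmented matrix:
R1 ← R1 / (-11/5).
R2 ← R2 + 2·R1.
R3 ← R3 − 1·R1.
R2 ← R2 / (9/5).
R1 ← R1 − 3/2·R2.
R3 ← R3 − 17/10·R2.
R3 ← R3 / (-7/198).
R1 ← R1 − 35/66·R3.
R2 ← R2 − 28/99·R3.
Reading off the reduced rows gives p = -6, q = 5, r = -5.

p = -6, q = 5, r = -5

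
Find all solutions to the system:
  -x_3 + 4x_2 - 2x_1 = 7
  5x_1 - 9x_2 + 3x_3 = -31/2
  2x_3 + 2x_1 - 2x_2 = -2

no solution

Row-reduce:
R1 ← R1 / (-2).
R2 ← R2 − 5·R1.
R3 ← R3 − 2·R1.
R1 ← R1 + 2·R2.
R3 ← R3 − 2·R2.
Row 3 reduces to 0 = 1, a contradiction. The system is inconsistent.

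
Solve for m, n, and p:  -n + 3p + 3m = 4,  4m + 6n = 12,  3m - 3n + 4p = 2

Row-reduce the augmented matrix:
R1 ← R1 / (3).
R2 ← R2 − 4·R1.
R3 ← R3 − 3·R1.
R2 ← R2 / (22/3).
R1 ← R1 + 1/3·R2.
R3 ← R3 + 2·R2.
R3 ← R3 / (-1/11).
R1 ← R1 − 9/11·R3.
R2 ← R2 + 6/11·R3.
Reading off the reduced rows gives m = 0, n = 2, p = 2.

m = 0, n = 2, p = 2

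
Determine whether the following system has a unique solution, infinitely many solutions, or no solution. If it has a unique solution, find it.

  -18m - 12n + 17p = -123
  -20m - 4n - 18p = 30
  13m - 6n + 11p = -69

m = 0, n = 6, p = -3

Row-reduce the augmented matrix:
R1 ← R1 / (-18).
R2 ← R2 + 20·R1.
R3 ← R3 − 13·R1.
R2 ← R2 / (28/3).
R1 ← R1 − 2/3·R2.
R3 ← R3 + 44/3·R2.
R3 ← R3 / (-1457/42).
R1 ← R1 − 71/42·R3.
R2 ← R2 + 83/21·R3.
Reading off the reduced rows gives m = 0, n = 6, p = -3.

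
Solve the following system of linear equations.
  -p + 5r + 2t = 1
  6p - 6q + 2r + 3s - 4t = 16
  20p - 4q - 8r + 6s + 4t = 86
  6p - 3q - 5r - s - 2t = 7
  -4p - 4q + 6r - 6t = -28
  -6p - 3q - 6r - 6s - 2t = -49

Row-reduce:
R1 ← R1 / (-1).
R2 ← R2 − 6·R1.
R3 ← R3 − 20·R1.
R4 ← R4 − 6·R1.
R5 ← R5 + 4·R1.
R6 ← R6 + 6·R1.
R2 ← R2 / (-6).
R3 ← R3 + 4·R2.
R4 ← R4 + 3·R2.
R5 ← R5 + 4·R2.
R6 ← R6 + 3·R2.
R3 ← R3 / (212/3).
R1 ← R1 + 5·R3.
R2 ← R2 + 16/3·R3.
R4 ← R4 − 9·R3.
R5 ← R5 + 106/3·R3.
R6 ← R6 + 52·R3.
R4 ← R4 / (-319/106).
R1 ← R1 − 15/53·R4.
R2 ← R2 + 21/106·R4.
R3 ← R3 − 3/53·R4.
R6 ← R6 + 483/106·R4.
Swap R5 and R6.
R5 ← R5 / (2815/319).
R1 ← R1 − 267/319·R5.
R2 ← R2 − 483/319·R5.
R3 ← R3 − 181/319·R5.
R4 ← R4 + 114/319·R5.
Row 6 reduces to 0 = -1, a contradiction. The system is inconsistent.

no solution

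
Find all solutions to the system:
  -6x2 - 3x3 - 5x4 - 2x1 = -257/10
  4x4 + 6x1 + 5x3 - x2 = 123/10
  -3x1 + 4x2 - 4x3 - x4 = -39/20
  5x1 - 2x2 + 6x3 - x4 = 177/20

Row-reduce the augmented matrix:
R1 ← R1 / (-2).
R2 ← R2 − 6·R1.
R3 ← R3 + 3·R1.
R4 ← R4 − 5·R1.
R2 ← R2 / (-19).
R1 ← R1 − 3·R2.
R3 ← R3 − 13·R2.
R4 ← R4 + 17·R2.
R3 ← R3 / (-85/38).
R1 ← R1 − 33/38·R3.
R2 ← R2 − 4/19·R3.
R4 ← R4 − 79/38·R3.
R4 ← R4 / (-392/85).
R1 ← R1 − 31/85·R4.
R2 ← R2 − 41/85·R4.
R3 ← R3 − 39/85·R4.
Reading off the reduced rows gives x1 = -3/4, x2 = 11/5, x3 = 3, x4 = 1.

x1 = -3/4, x2 = 11/5, x3 = 3, x4 = 1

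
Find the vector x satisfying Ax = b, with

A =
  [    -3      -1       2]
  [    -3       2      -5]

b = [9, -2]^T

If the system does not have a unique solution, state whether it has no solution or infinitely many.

infinitely many solutions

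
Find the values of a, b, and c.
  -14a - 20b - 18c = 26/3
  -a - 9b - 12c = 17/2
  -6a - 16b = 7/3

a = 1/2, b = -1/3, c = -1/2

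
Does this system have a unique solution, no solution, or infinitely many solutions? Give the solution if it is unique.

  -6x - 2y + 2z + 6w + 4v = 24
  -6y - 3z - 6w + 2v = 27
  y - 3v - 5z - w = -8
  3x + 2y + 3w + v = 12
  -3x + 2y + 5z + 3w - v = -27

x = 2, y = -3, z = -3, w = 2, v = 6

Row-reduce the augmented matrix:
R1 ← R1 / (-6).
R4 ← R4 − 3·R1.
R5 ← R5 + 3·R1.
R2 ← R2 / (-6).
R1 ← R1 − 1/3·R2.
R3 ← R3 − 1·R2.
R4 ← R4 − 1·R2.
R5 ← R5 − 3·R2.
R3 ← R3 / (-11/2).
R1 ← R1 + 1/2·R3.
R2 ← R2 − 1/2·R3.
R4 ← R4 − 1/2·R3.
R5 ← R5 − 5/2·R3.
R4 ← R4 / (53/11).
R1 ← R1 + 38/33·R4.
R2 ← R2 − 9/11·R4.
R3 ← R3 − 4/11·R4.
R5 ← R5 + 43/11·R4.
R5 ← R5 / (-112/159).
R1 ← R1 − 203/477·R5.
R2 ← R2 + 175/159·R5.
R3 ← R3 − 40/159·R5.
R4 ← R4 − 34/53·R5.
Reading off the reduced rows gives x = 2, y = -3, z = -3, w = 2, v = 6.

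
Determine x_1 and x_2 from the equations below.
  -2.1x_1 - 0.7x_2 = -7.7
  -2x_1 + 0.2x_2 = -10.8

Row-reduce the augmented matrix:
R1 ← R1 / (-21/10).
R2 ← R2 + 2·R1.
R2 ← R2 / (13/15).
R1 ← R1 − 1/3·R2.
Reading off the reduced rows gives x_1 = 5, x_2 = -4.

x_1 = 5, x_2 = -4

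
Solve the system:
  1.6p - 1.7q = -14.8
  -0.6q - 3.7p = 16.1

p = -5, q = 4

Row-reduce the augmented matrix:
R1 ← R1 / (8/5).
R2 ← R2 + 37/10·R1.
R2 ← R2 / (-145/32).
R1 ← R1 + 17/16·R2.
Reading off the reduced rows gives p = -5, q = 4.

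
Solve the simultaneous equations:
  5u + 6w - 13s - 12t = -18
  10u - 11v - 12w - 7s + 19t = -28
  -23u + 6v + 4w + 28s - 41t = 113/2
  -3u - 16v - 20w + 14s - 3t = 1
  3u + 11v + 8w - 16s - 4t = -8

no solution

Row-reduce:
R1 ← R1 / (5).
R2 ← R2 − 10·R1.
R3 ← R3 + 23·R1.
R4 ← R4 + 3·R1.
R5 ← R5 − 3·R1.
R2 ← R2 / (-11).
R3 ← R3 − 6·R2.
R4 ← R4 + 16·R2.
R5 ← R5 − 11·R2.
R3 ← R3 / (1018/55).
R1 ← R1 − 6/5·R3.
R2 ← R2 − 24/11·R3.
R4 ← R4 − 1018/55·R3.
R5 ← R5 + 98/5·R3.
Swap R4 and R5.
R4 ← R4 / (-6057/509).
R1 ← R1 + 616/509·R4.
R2 ← R2 − 407/509·R4.
R3 ← R3 + 1179/1018·R4.
Row 5 reduces to 0 = 1/2, a contradiction. The system is inconsistent.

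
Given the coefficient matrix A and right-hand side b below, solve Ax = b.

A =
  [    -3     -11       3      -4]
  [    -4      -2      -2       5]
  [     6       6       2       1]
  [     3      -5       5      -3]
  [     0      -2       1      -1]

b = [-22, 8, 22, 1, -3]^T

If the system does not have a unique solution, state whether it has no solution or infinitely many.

Row-reduce:
R1 ← R1 / (-3).
R2 ← R2 + 4·R1.
R3 ← R3 − 6·R1.
R4 ← R4 − 3·R1.
R2 ← R2 / (38/3).
R1 ← R1 − 11/3·R2.
R3 ← R3 + 16·R2.
R4 ← R4 + 16·R2.
R5 ← R5 + 2·R2.
R3 ← R3 / (8/19).
R1 ← R1 − 14/19·R3.
R2 ← R2 + 9/19·R3.
R4 ← R4 − 8/19·R3.
R5 ← R5 − 1/19·R3.
Swap R4 and R5.
R4 ← R4 / (-1/8).
R1 ← R1 + 49/4·R4.
R2 ← R2 − 61/8·R4.
R3 ← R3 − 115/8·R4.
Row 5 reduces to 0 = 1, a contradiction. The system is inconsistent.

no solution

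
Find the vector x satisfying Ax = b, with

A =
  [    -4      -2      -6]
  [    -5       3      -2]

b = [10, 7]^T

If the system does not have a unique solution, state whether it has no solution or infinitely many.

infinitely many solutions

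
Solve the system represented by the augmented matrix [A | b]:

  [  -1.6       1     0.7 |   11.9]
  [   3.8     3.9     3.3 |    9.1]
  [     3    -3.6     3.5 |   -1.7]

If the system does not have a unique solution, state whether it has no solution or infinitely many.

Row-reduce the augmented matrix:
R1 ← R1 / (-8/5).
R2 ← R2 − 19/5·R1.
R3 ← R3 − 3·R1.
R2 ← R2 / (251/40).
R1 ← R1 + 5/8·R2.
R3 ← R3 + 69/40·R2.
R3 ← R3 / (31007/5020).
R1 ← R1 − 57/1004·R3.
R2 ← R2 − 397/502·R3.
Reading off the reduced rows gives x_1 = -4, x_2 = 2, x_3 = 5.

x_1 = -4, x_2 = 2, x_3 = 5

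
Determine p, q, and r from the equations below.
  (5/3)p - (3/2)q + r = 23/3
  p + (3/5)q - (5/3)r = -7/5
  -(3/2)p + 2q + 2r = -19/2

p = 1, q = -4, r = 0

Row-reduce the augmented matrix:
R1 ← R1 / (5/3).
R2 ← R2 − 1·R1.
R3 ← R3 + 3/2·R1.
R2 ← R2 / (3/2).
R1 ← R1 + 9/10·R2.
R3 ← R3 − 13/20·R2.
R3 ← R3 / (1747/450).
R1 ← R1 + 19/25·R3.
R2 ← R2 + 68/45·R3.
Reading off the reduced rows gives p = 1, q = -4, r = 0.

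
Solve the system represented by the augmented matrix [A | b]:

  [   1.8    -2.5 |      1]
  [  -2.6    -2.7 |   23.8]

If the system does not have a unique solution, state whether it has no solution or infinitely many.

x_1 = -5, x_2 = -4

Row-reduce the augmented matrix:
R1 ← R1 / (9/5).
R2 ← R2 + 13/5·R1.
R2 ← R2 / (-284/45).
R1 ← R1 + 25/18·R2.
Reading off the reduced rows gives x_1 = -5, x_2 = -4.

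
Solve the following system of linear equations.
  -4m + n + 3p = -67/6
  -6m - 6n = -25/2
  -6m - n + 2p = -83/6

m = 7/4, n = 1/3, p = -3/2

Row-reduce the augmented matrix:
R1 ← R1 / (-4).
R2 ← R2 + 6·R1.
R3 ← R3 + 6·R1.
R2 ← R2 / (-15/2).
R1 ← R1 + 1/4·R2.
R3 ← R3 + 5/2·R2.
R3 ← R3 / (-1).
R1 ← R1 + 3/5·R3.
R2 ← R2 − 3/5·R3.
Reading off the reduced rows gives m = 7/4, n = 1/3, p = -3/2.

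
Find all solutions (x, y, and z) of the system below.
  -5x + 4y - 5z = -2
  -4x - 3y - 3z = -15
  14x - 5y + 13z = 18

no solution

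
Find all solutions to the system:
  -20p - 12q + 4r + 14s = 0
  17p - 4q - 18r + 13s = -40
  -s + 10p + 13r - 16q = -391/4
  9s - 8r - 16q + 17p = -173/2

p = -3, q = 5/2, r = -9/4, s = -3/2

Row-reduce the augmented matrix:
R1 ← R1 / (-20).
R2 ← R2 − 17·R1.
R3 ← R3 − 10·R1.
R4 ← R4 − 17·R1.
R2 ← R2 / (-71/5).
R1 ← R1 − 3/5·R2.
R3 ← R3 + 22·R2.
R4 ← R4 + 131/5·R2.
R3 ← R3 / (2671/71).
R1 ← R1 + 58/71·R3.
R2 ← R2 − 73/71·R3.
R4 ← R4 − 1586/71·R3.
R4 ← R4 / (-15220/2671).
R1 ← R1 + 949/2671·R4.
R2 ← R2 + 4611/5342·R4.
R3 ← R3 + 2313/2671·R4.
Reading off the reduced rows gives p = -3, q = 5/2, r = -9/4, s = -3/2.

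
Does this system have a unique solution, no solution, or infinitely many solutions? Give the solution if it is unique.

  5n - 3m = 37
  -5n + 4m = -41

m = -4, n = 5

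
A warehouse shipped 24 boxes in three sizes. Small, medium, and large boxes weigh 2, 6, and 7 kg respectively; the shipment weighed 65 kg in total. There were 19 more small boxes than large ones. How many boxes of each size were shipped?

Let s = small boxes, m = medium boxes, l = large boxes.
  s + m + l = 24
  7l + 6m + 2s = 65
  s - l = 19
Row-reduce the augmented matrix:
R2 ← R2 − 2·R1.
R3 ← R3 − 1·R1.
R2 ← R2 / (4).
R1 ← R1 − 1·R2.
R3 ← R3 + 1·R2.
R3 ← R3 / (-3/4).
R1 ← R1 + 1/4·R3.
R2 ← R2 − 5/4·R3.
Reading off the reduced rows gives s = 20, m = 3, l = 1.

small boxes: 20, medium boxes: 3, large boxes: 1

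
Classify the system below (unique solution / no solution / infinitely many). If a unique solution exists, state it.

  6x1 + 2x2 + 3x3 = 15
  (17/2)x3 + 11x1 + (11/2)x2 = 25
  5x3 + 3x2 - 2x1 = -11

no solution

Row-reduce:
R1 ← R1 / (6).
R2 ← R2 − 11·R1.
R3 ← R3 + 2·R1.
R2 ← R2 / (11/6).
R1 ← R1 − 1/3·R2.
R3 ← R3 − 11/3·R2.
Row 3 reduces to 0 = -1, a contradiction. The system is inconsistent.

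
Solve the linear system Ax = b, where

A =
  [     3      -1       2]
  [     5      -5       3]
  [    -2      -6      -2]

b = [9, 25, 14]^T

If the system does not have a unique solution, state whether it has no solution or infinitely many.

infinitely many solutions

Row-reduce:
R1 ← R1 / (3).
R2 ← R2 − 5·R1.
R3 ← R3 + 2·R1.
R2 ← R2 / (-10/3).
R1 ← R1 + 1/3·R2.
R3 ← R3 + 20/3·R2.
Rank is 2 with 3 unknowns, leaving x_3 free.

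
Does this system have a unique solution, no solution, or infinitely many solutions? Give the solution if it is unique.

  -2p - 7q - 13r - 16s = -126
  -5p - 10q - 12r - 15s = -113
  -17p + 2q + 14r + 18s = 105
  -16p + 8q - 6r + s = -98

Row-reduce the augmented matrix:
R1 ← R1 / (-2).
R2 ← R2 + 5·R1.
R3 ← R3 + 17·R1.
R4 ← R4 + 16·R1.
R2 ← R2 / (15/2).
R1 ← R1 − 7/2·R2.
R3 ← R3 − 123/2·R2.
R4 ← R4 − 64·R2.
R3 ← R3 / (-218/5).
R1 ← R1 + 46/15·R3.
R2 ← R2 − 41/15·R3.
R4 ← R4 + 1154/15·R3.
R4 ← R4 / (1850/327).
R1 ← R1 + 26/327·R4.
R2 ← R2 − 89/654·R4.
R3 ← R3 − 255/218·R4.
Reading off the reduced rows gives p = 3, q = -4, r = 4, s = 6.

p = 3, q = -4, r = 4, s = 6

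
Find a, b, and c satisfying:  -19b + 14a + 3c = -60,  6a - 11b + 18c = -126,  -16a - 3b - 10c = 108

Row-reduce the augmented matrix:
R1 ← R1 / (14).
R2 ← R2 − 6·R1.
R3 ← R3 + 16·R1.
R2 ← R2 / (-20/7).
R1 ← R1 + 19/14·R2.
R3 ← R3 + 173/7·R2.
R3 ← R3 / (-3023/20).
R1 ← R1 + 309/40·R3.
R2 ← R2 + 117/20·R3.
Reading off the reduced rows gives a = -3, b = 0, c = -6.

a = -3, b = 0, c = -6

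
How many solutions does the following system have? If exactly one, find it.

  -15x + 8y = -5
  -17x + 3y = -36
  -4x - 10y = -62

Row-reduce the augmented matrix:
R1 ← R1 / (-15).
R2 ← R2 + 17·R1.
R3 ← R3 + 4·R1.
R2 ← R2 / (-91/15).
R1 ← R1 + 8/15·R2.
R3 ← R3 + 182/15·R2.
R3 reduces to 0 = 0, so the extra equation is consistent.
Reading off the reduced rows gives x = 3, y = 5.

x = 3, y = 5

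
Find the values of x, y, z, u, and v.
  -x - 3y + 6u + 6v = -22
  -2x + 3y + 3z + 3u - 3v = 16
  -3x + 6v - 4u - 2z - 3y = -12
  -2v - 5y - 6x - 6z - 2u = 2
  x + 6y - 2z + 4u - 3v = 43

x = -2, y = 6, z = -3, u = 0, v = -1

Row-reduce the augmented matrix:
R1 ← R1 / (-1).
R2 ← R2 + 2·R1.
R3 ← R3 + 3·R1.
R4 ← R4 + 6·R1.
R5 ← R5 − 1·R1.
R2 ← R2 / (9).
R1 ← R1 − 3·R2.
R3 ← R3 − 6·R2.
R4 ← R4 − 13·R2.
R5 ← R5 − 3·R2.
R3 ← R3 / (-4).
R1 ← R1 + 1·R3.
R2 ← R2 − 1/3·R3.
R4 ← R4 + 31/3·R3.
R5 ← R5 + 3·R3.
R4 ← R4 / (49/3).
R1 ← R1 − 1·R4.
R2 ← R2 + 7/3·R4.
R3 ← R3 − 4·R4.
R5 ← R5 − 25·R4.
R5 ← R5 / (1303/49).
R1 ← R1 − 9/49·R5.
R2 ← R2 + 24/7·R5.
R3 ← R3 − 317/98·R5.
R4 ← R4 + 67/98·R5.
Reading off the reduced rows gives x = -2, y = 6, z = -3, u = 0, v = -1.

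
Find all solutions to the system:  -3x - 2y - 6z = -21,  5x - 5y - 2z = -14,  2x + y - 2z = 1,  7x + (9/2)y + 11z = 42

no solution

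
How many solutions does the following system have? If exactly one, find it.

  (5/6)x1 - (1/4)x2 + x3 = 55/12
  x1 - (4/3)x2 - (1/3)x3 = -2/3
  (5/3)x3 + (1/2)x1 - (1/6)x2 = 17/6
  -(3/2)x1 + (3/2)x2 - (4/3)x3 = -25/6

Row-reduce:
R1 ← R1 / (5/6).
R2 ← R2 − 1·R1.
R3 ← R3 − 1/2·R1.
R4 ← R4 + 3/2·R1.
R2 ← R2 / (-31/30).
R1 ← R1 + 3/10·R2.
R3 ← R3 + 1/60·R2.
R4 ← R4 − 21/20·R2.
R3 ← R3 / (203/186).
R1 ← R1 − 51/31·R3.
R2 ← R2 − 46/31·R3.
R4 ← R4 + 203/186·R3.
Row 4 reduces to 0 = -2, a contradiction. The system is inconsistent.

no solution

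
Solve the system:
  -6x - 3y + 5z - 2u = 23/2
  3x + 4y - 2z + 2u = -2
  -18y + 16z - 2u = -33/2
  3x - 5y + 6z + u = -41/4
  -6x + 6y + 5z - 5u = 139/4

x = -3/2, y = 2, z = 1, u = -7/4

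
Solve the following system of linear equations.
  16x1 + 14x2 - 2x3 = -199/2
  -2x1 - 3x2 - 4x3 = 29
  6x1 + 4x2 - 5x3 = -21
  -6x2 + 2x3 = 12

Row-reduce:
R1 ← R1 / (16).
R2 ← R2 + 2·R1.
R3 ← R3 − 6·R1.
R2 ← R2 / (-5/4).
R1 ← R1 − 7/8·R2.
R3 ← R3 + 5/4·R2.
R4 ← R4 + 6·R2.
Swap R3 and R4.
R3 ← R3 / (112/5).
R1 ← R1 + 31/10·R3.
R2 ← R2 − 17/5·R3.
Row 4 reduces to 0 = -1/4, a contradiction. The system is inconsistent.

no solution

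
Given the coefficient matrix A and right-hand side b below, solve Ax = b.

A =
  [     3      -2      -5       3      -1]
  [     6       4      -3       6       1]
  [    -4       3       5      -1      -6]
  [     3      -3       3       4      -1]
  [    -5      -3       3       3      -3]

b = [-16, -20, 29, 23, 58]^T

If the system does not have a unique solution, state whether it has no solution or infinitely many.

x_1 = -5, x_2 = -2, x_3 = 4, x_4 = 5, x_5 = 0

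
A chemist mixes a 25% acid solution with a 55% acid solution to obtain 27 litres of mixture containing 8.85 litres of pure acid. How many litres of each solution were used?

Let a = litres of solution A, b = litres of solution B.
  a + b = 27
  (1/4)a + (11/20)b = 177/20
Row-reduce the augmented matrix:
R2 ← R2 − 1/4·R1.
R2 ← R2 / (3/10).
R1 ← R1 − 1·R2.
Reading off the reduced rows gives a = 20, b = 7.

litres of solution A: 20, litres of solution B: 7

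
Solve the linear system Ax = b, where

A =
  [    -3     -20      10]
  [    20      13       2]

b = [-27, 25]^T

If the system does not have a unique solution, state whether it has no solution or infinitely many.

Row-reduce:
R1 ← R1 / (-3).
R2 ← R2 − 20·R1.
R2 ← R2 / (-361/3).
R1 ← R1 − 20/3·R2.
Rank is 2 with 3 unknowns, leaving x_3 free.

infinitely many solutions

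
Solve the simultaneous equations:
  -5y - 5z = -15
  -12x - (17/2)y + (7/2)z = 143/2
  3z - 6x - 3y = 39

Row-reduce:
Swap R1 and R2.
R1 ← R1 / (-12).
R3 ← R3 + 6·R1.
R2 ← R2 / (-5).
R1 ← R1 − 17/24·R2.
R3 ← R3 − 5/4·R2.
Row 3 reduces to 0 = -1/2, a contradiction. The system is inconsistent.

no solution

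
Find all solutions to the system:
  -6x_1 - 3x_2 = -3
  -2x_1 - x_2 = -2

no solution

Row-reduce:
R1 ← R1 / (-6).
R2 ← R2 + 2·R1.
Row 2 reduces to 0 = -1, a contradiction. The system is inconsistent.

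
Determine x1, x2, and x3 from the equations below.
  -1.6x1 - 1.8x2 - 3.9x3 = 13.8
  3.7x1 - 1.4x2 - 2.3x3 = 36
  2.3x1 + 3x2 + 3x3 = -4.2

x1 = 6, x2 = 0, x3 = -6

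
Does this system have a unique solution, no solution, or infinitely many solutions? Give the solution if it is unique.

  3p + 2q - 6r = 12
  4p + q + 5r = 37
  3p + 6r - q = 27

p = 6, q = 3, r = 2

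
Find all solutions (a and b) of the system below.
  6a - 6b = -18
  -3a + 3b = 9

infinitely many solutions

Row-reduce:
R1 ← R1 / (6).
R2 ← R2 + 3·R1.
Rank is 1 with 2 unknowns, leaving b free.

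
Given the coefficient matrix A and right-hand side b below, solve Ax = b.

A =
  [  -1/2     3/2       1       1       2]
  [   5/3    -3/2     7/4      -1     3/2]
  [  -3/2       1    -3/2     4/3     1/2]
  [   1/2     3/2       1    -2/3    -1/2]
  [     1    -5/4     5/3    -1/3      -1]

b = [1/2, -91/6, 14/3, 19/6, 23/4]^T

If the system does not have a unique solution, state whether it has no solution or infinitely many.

Row-reduce the augmented matrix:
R1 ← R1 / (-1/2).
R2 ← R2 − 5/3·R1.
R3 ← R3 + 3/2·R1.
R4 ← R4 − 1/2·R1.
R5 ← R5 − 1·R1.
R2 ← R2 / (7/2).
R1 ← R1 + 3·R2.
R3 ← R3 + 7/2·R2.
R4 ← R4 − 3·R2.
R5 ← R5 − 7/4·R2.
R3 ← R3 / (7/12).
R1 ← R1 − 33/14·R3.
R2 ← R2 − 61/42·R3.
R4 ← R4 + 33/14·R3.
R5 ← R5 − 9/8·R3.
R4 ← R4 / (151/147).
R1 ← R1 + 132/49·R4.
R2 ← R2 + 146/147·R4.
R3 ← R3 − 8/7·R4.
R5 ← R5 + 11/14·R4.
R5 ← R5 / (-1985/906).
R1 ← R1 − 915/151·R5.
R2 ← R2 − 120/151·R5.
R3 ← R3 + 196/151·R5.
R4 ← R4 − 1551/302·R5.
Reading off the reduced rows gives x_1 = -4, x_2 = 1, x_3 = 4, x_4 = 5, x_5 = -6.

x_1 = -4, x_2 = 1, x_3 = 4, x_4 = 5, x_5 = -6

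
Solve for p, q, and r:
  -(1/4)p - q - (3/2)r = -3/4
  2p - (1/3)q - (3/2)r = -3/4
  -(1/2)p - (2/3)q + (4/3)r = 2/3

p = 0, q = 0, r = 1/2

Row-reduce the augmented matrix:
R1 ← R1 / (-1/4).
R2 ← R2 − 2·R1.
R3 ← R3 + 1/2·R1.
R2 ← R2 / (-25/3).
R1 ← R1 − 4·R2.
R3 ← R3 − 4/3·R2.
R3 ← R3 / (163/75).
R1 ← R1 + 12/25·R3.
R2 ← R2 − 81/50·R3.
Reading off the reduced rows gives p = 0, q = 0, r = 1/2.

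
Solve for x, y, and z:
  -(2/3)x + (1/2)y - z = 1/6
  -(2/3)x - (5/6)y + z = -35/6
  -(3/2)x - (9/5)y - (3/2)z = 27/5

Row-reduce the augmented matrix:
R1 ← R1 / (-2/3).
R2 ← R2 + 2/3·R1.
R3 ← R3 + 3/2·R1.
R2 ← R2 / (-4/3).
R1 ← R1 + 3/4·R2.
R3 ← R3 + 117/40·R2.
R3 ← R3 / (-291/80).
R1 ← R1 − 3/8·R3.
R2 ← R2 + 3/2·R3.
Reading off the reduced rows gives x = 5, y = -3, z = -5.

x = 5, y = -3, z = -5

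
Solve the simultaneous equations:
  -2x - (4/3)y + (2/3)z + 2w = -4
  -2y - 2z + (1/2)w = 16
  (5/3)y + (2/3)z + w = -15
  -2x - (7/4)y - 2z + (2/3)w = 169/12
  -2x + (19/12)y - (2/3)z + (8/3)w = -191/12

x = 0, y = -5, z = -4, w = -4

Row-reduce the augmented matrix:
R1 ← R1 / (-2).
R4 ← R4 + 2·R1.
R5 ← R5 + 2·R1.
R2 ← R2 / (-2).
R1 ← R1 − 2/3·R2.
R3 ← R3 − 5/3·R2.
R4 ← R4 + 5/12·R2.
R5 ← R5 − 35/12·R2.
R3 ← R3 / (-1).
R1 ← R1 + 1·R3.
R2 ← R2 − 1·R3.
R4 ← R4 + 9/4·R3.
R5 ← R5 + 17/4·R3.
R4 ← R4 / (-37/8).
R1 ← R1 + 9/4·R4.
R2 ← R2 − 7/6·R4.
R3 ← R3 + 17/12·R4.
R5 ← R5 + 37/8·R4.
R5 reduces to 0 = 0, so the extra equation is consistent.
Reading off the reduced rows gives x = 0, y = -5, z = -4, w = -4.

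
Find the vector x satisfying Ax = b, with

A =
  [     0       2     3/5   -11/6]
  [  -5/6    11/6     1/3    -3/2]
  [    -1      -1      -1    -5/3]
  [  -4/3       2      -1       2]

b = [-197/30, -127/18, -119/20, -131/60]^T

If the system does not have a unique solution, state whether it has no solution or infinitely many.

x_1 = 6/5, x_2 = -5/3, x_3 = 9/4, x_4 = 5/2

Row-reduce the augmented matrix:
Swap R1 and R2.
R1 ← R1 / (-5/6).
R3 ← R3 + 1·R1.
R4 ← R4 + 4/3·R1.
R2 ← R2 / (2).
R1 ← R1 + 11/5·R2.
R3 ← R3 + 16/5·R2.
R4 ← R4 + 14/15·R2.
R3 ← R3 / (-11/25).
R1 ← R1 − 13/50·R3.
R2 ← R2 − 3/10·R3.
R4 ← R4 + 94/75·R3.
R4 ← R4 / (2281/198).
R1 ← R1 + 247/132·R4.
R2 ← R2 + 373/132·R4.
R3 ← R3 − 70/11·R4.
Reading off the reduced rows gives x_1 = 6/5, x_2 = -5/3, x_3 = 9/4, x_4 = 5/2.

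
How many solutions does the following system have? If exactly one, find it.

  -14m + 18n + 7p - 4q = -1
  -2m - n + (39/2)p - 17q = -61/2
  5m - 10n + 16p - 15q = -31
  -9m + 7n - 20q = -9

no solution

Row-reduce:
R1 ← R1 / (-14).
R2 ← R2 + 2·R1.
R3 ← R3 − 5·R1.
R4 ← R4 + 9·R1.
R2 ← R2 / (-25/7).
R1 ← R1 + 9/7·R2.
R3 ← R3 + 25/7·R2.
R4 ← R4 + 32/7·R2.
Swap R3 and R4.
R3 ← R3 / (-1409/50).
R1 ← R1 + 179/25·R3.
R2 ← R2 + 259/50·R3.
Row 4 reduces to 0 = -1, a contradiction. The system is inconsistent.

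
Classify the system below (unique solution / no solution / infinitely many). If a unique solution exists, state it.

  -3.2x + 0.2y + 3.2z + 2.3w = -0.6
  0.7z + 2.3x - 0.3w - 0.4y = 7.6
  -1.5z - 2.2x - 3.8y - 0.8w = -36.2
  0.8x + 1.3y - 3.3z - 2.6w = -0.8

Row-reduce the augmented matrix:
R1 ← R1 / (-16/5).
R2 ← R2 − 23/10·R1.
R3 ← R3 + 11/5·R1.
R4 ← R4 − 4/5·R1.
R2 ← R2 / (-41/160).
R1 ← R1 + 1/16·R2.
R3 ← R3 + 63/16·R2.
R4 ← R4 − 27/20·R2.
R3 ← R3 / (-20417/410).
R1 ← R1 + 71/41·R3.
R2 ← R2 + 480/41·R3.
R4 ← R4 − 1091/82·R3.
R4 ← R4 / (-88833/81668).
R1 ← R1 + 4960/20417·R4.
R2 ← R2 − 6839/40834·R4.
R3 ← R3 − 9501/20417·R4.
Reading off the reduced rows gives x = 4, y = 6, z = 2, w = 2.

x = 4, y = 6, z = 2, w = 2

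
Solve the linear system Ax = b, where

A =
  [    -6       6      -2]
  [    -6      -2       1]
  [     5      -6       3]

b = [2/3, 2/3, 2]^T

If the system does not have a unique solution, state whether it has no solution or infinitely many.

x_1 = 0, x_2 = 1, x_3 = 8/3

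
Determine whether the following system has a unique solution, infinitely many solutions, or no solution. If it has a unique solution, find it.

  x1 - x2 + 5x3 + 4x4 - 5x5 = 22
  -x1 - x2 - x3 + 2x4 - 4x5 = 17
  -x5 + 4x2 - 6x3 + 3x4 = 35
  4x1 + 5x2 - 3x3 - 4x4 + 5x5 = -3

Row-reduce:
R2 ← R2 + 1·R1.
R4 ← R4 − 4·R1.
R2 ← R2 / (-2).
R1 ← R1 + 1·R2.
R3 ← R3 − 4·R2.
R4 ← R4 − 9·R2.
R3 ← R3 / (2).
R1 ← R1 − 3·R3.
R2 ← R2 + 2·R3.
R4 ← R4 + 5·R3.
R4 ← R4 / (89/2).
R1 ← R1 + 43/2·R4.
R2 ← R2 − 12·R4.
R3 ← R3 − 15/2·R4.
Rank is 4 with 5 unknowns, leaving x5 free.

infinitely many solutions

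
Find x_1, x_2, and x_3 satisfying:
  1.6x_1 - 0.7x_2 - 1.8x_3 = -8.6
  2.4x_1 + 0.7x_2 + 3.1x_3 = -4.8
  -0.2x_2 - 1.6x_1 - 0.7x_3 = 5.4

x_1 = -4, x_2 = -2, x_3 = 2

Row-reduce the augmented matrix:
R1 ← R1 / (8/5).
R2 ← R2 − 12/5·R1.
R3 ← R3 + 8/5·R1.
R2 ← R2 / (7/4).
R1 ← R1 + 7/16·R2.
R3 ← R3 + 9/10·R2.
R3 ← R3 / (169/350).
R1 ← R1 − 13/40·R3.
R2 ← R2 − 116/35·R3.
Reading off the reduced rows gives x_1 = -4, x_2 = -2, x_3 = 2.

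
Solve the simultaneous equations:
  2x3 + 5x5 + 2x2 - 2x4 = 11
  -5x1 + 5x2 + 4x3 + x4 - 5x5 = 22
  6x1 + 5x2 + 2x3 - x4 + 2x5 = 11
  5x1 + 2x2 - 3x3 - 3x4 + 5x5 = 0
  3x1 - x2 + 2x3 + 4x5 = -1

Row-reduce the augmented matrix:
Swap R1 and R2.
R1 ← R1 / (-5).
R3 ← R3 − 6·R1.
R4 ← R4 − 5·R1.
R5 ← R5 − 3·R1.
R2 ← R2 / (2).
R1 ← R1 + 1·R2.
R3 ← R3 − 11·R2.
R4 ← R4 − 7·R2.
R5 ← R5 − 2·R2.
R3 ← R3 / (-21/5).
R1 ← R1 − 1/5·R3.
R2 ← R2 − 1·R3.
R4 ← R4 + 6·R3.
R5 ← R5 − 12/5·R3.
R4 ← R4 / (-11).
R1 ← R1 + 2/3·R4.
R2 ← R2 − 5/3·R4.
R3 ← R3 + 8/3·R4.
R5 ← R5 − 9·R4.
R5 ← R5 / (1/2).
R1 ← R1 − 1/3·R5.
R2 ← R2 + 5/6·R5.
R3 ← R3 − 5/6·R5.
R4 ← R4 + 5/2·R5.
Reading off the reduced rows gives x1 = -2, x2 = 5, x3 = -1, x4 = 6, x5 = 3.

x1 = -2, x2 = 5, x3 = -1, x4 = 6, x5 = 3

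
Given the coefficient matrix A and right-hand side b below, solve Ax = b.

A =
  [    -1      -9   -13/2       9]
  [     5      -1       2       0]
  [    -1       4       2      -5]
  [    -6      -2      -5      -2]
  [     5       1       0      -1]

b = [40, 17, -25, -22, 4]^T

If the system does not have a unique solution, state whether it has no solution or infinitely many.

no solution

Row-reduce:
R1 ← R1 / (-1).
R2 ← R2 − 5·R1.
R3 ← R3 + 1·R1.
R4 ← R4 + 6·R1.
R5 ← R5 − 5·R1.
R2 ← R2 / (-46).
R1 ← R1 − 9·R2.
R3 ← R3 − 13·R2.
R4 ← R4 − 52·R2.
R5 ← R5 + 44·R2.
R3 ← R3 / (-11/92).
R1 ← R1 − 49/92·R3.
R2 ← R2 − 61/92·R3.
R4 ← R4 + 11/23·R3.
R5 ← R5 + 153/46·R3.
Swap R4 and R5.
R4 ← R4 / (403/11).
R1 ← R1 + 65/11·R4.
R2 ← R2 + 89/11·R4.
R3 ← R3 − 118/11·R4.
Row 5 reduces to 0 = -2, a contradiction. The system is inconsistent.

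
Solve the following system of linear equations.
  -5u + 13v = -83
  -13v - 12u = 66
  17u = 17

u = 1, v = -6

Row-reduce the augmented matrix:
R1 ← R1 / (-5).
R2 ← R2 + 12·R1.
R3 ← R3 − 17·R1.
R2 ← R2 / (-221/5).
R1 ← R1 + 13/5·R2.
R3 ← R3 − 221/5·R2.
R3 reduces to 0 = 0, so the extra equation is consistent.
Reading off the reduced rows gives u = 1, v = -6.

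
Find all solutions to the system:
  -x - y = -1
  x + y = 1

Row-reduce:
R1 ← R1 / (-1).
R2 ← R2 − 1·R1.
Rank is 1 with 2 unknowns, leaving y free.

infinitely many solutions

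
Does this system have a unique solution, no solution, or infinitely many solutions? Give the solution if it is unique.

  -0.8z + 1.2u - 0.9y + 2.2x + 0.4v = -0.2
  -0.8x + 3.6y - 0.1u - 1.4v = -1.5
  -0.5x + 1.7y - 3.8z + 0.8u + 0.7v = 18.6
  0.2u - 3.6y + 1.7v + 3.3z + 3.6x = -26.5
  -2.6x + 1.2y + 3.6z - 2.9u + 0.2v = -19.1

Row-reduce the augmented matrix:
R1 ← R1 / (11/5).
R2 ← R2 + 4/5·R1.
R3 ← R3 + 1/2·R1.
R4 ← R4 − 18/5·R1.
R5 ← R5 + 13/5·R1.
R2 ← R2 / (36/11).
R1 ← R1 + 9/22·R2.
R3 ← R3 − 329/220·R2.
R4 ← R4 + 117/55·R2.
R5 ← R5 − 3/22·R2.
R3 ← R3 / (-866/225).
R1 ← R1 + 2/5·R3.
R2 ← R2 + 4/45·R3.
R4 ← R4 − 221/50·R3.
R5 ← R5 − 8/3·R3.
R4 ← R4 / (-135679/277120).
R1 ← R1 − 6817/13856·R4.
R2 ← R2 − 565/6928·R4.
R3 ← R3 + 6617/27712·R4.
R5 ← R5 + 29759/34640·R4.
R5 ← R5 / (-1005563/678395).
R1 ← R1 − 229103/135679·R5.
R2 ← R2 + 15682/135679·R5.
R3 ← R3 + 166969/135679·R5.
R4 ← R4 + 497870/135679·R5.
Reading off the reduced rows gives x = -4, y = -2, z = -5, u = 3, v = -2.

x = -4, y = -2, z = -5, u = 3, v = -2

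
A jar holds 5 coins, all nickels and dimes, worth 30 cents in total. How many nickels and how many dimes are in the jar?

Let n = nickels, d = dimes.
  n + d = 5
  10d + 5n = 30
Row-reduce the augmented matrix:
R2 ← R2 − 5·R1.
R2 ← R2 / (5).
R1 ← R1 − 1·R2.
Reading off the reduced rows gives n = 4, d = 1.

nickels: 4, dimes: 1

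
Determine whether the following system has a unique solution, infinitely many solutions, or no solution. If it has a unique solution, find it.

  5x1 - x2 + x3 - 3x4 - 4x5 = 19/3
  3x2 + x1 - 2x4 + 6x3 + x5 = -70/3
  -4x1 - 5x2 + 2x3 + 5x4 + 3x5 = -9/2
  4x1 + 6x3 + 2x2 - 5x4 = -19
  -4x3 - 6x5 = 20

x1 = 1/2, x2 = -3/2, x3 = -3, x4 = 0, x5 = -4/3

Row-reduce the augmented matrix:
R1 ← R1 / (5).
R2 ← R2 − 1·R1.
R3 ← R3 + 4·R1.
R4 ← R4 − 4·R1.
R2 ← R2 / (16/5).
R1 ← R1 + 1/5·R2.
R3 ← R3 + 29/5·R2.
R4 ← R4 − 14/5·R2.
R3 ← R3 / (213/16).
R1 ← R1 − 9/16·R3.
R2 ← R2 − 29/16·R3.
R4 ← R4 − 1/8·R3.
R5 ← R5 + 4·R3.
R4 ← R4 / (-293/213).
R1 ← R1 + 49/71·R4.
R2 ← R2 + 95/213·R4.
R3 ← R3 − 1/213·R4.
R5 ← R5 − 4/213·R4.
R5 ← R5 / (-1482/293).
R1 ← R1 + 474/293·R5.
R2 ← R2 + 109/293·R5.
R3 ← R3 − 69/293·R5.
R4 ← R4 + 340/293·R5.
Reading off the reduced rows gives x1 = 1/2, x2 = -3/2, x3 = -3, x4 = 0, x5 = -4/3.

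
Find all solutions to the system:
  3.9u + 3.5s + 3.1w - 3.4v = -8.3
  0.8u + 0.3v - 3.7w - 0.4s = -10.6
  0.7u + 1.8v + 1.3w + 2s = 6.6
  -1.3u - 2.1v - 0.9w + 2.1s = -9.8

Row-reduce the augmented matrix:
R1 ← R1 / (39/10).
R2 ← R2 − 4/5·R1.
R3 ← R3 − 7/10·R1.
R4 ← R4 + 13/10·R1.
R2 ← R2 / (389/390).
R1 ← R1 + 34/39·R2.
R3 ← R3 − 94/39·R2.
R4 ← R4 + 97/30·R2.
R3 ← R3 / (4365/389).
R1 ← R1 + 1165/389·R3.
R2 ← R2 + 1691/389·R3.
R4 ← R4 + 54157/3890·R3.
R4 ← R4 / (409997/87300).
R1 ← R1 − 1759/1746·R4.
R2 ← R2 − 3991/8730·R4.
R3 ← R3 − 3169/8730·R4.
Reading off the reduced rows gives u = -1, v = 3, w = 3, s = -1.

u = -1, v = 3, w = 3, s = -1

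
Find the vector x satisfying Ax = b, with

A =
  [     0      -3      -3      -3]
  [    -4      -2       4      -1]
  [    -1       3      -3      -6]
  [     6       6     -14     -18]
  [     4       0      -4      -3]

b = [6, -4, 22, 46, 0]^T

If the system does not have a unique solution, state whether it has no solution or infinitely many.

Row-reduce:
Swap R1 and R2.
R1 ← R1 / (-4).
R3 ← R3 + 1·R1.
R4 ← R4 − 6·R1.
R5 ← R5 − 4·R1.
R2 ← R2 / (-3).
R1 ← R1 − 1/2·R2.
R3 ← R3 − 7/2·R2.
R4 ← R4 − 3·R2.
R5 ← R5 + 2·R2.
R3 ← R3 / (-15/2).
R1 ← R1 + 3/2·R3.
R2 ← R2 − 1·R3.
R4 ← R4 + 11·R3.
R5 ← R5 − 2·R3.
R4 ← R4 / (-134/15).
R1 ← R1 − 8/5·R4.
R2 ← R2 + 7/30·R4.
R3 ← R3 − 37/30·R4.
R5 ← R5 + 67/15·R4.
Row 5 reduces to 0 = -1, a contradiction. The system is inconsistent.

no solution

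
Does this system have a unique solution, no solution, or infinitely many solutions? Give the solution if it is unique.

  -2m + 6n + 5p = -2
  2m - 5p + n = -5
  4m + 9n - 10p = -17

infinitely many solutions

Row-reduce:
R1 ← R1 / (-2).
R2 ← R2 − 2·R1.
R3 ← R3 − 4·R1.
R2 ← R2 / (7).
R1 ← R1 + 3·R2.
R3 ← R3 − 21·R2.
Rank is 2 with 3 unknowns, leaving p free.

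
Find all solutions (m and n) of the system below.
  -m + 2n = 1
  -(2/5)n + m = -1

m = -1, n = 0

Row-reduce the augmented matrix:
R1 ← R1 / (-1).
R2 ← R2 − 1·R1.
R2 ← R2 / (8/5).
R1 ← R1 + 2·R2.
Reading off the reduced rows gives m = -1, n = 0.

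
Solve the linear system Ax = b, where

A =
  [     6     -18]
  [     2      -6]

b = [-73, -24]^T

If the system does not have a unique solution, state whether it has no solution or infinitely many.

Row-reduce:
R1 ← R1 / (6).
R2 ← R2 − 2·R1.
Row 2 reduces to 0 = 1/3, a contradiction. The system is inconsistent.

no solution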